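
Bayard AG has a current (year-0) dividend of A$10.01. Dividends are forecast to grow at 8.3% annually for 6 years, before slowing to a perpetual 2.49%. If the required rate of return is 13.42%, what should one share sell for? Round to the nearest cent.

Two-stage DDM. Project D₁…D_6 at 0.083, terminal growth 0.0249, discount at r = 0.1342.
D_1 = 10.8408
D_2 = 11.7406
D_3 = 12.7151
D_4 = 13.7704
D_5 = 14.9134
D_6 = 16.1512
Terminal value at t=6: TV = D_7/(r−g) = 16.5534/(0.1342−0.0249) = 151.4489
P₀ = 10.8408/(1+0.1342)^1 + 11.7406/(1+0.1342)^2 + 12.7151/(1+0.1342)^3 + 13.7704/(1+0.1342)^4 + 14.9134/(1+0.1342)^5 + 16.1512/(1+0.1342)^6 + 151.4489/(1+0.1342)^6 = 122.3956

A$122.40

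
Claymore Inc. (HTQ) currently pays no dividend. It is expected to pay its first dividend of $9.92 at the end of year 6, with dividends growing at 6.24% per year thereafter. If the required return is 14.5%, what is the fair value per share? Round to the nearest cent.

Deferred-dividend DDM. At t=5 the remaining stream is a growing perpetuity with first payment D_6 = 9.92.
V_5 = D_6/(r−g) = 9.92/(0.145−0.0624) = 120.0969
P₀ = V_5/(1+r)^5 = 120.0969/(1+0.145)^5 = 61.0245

$61.02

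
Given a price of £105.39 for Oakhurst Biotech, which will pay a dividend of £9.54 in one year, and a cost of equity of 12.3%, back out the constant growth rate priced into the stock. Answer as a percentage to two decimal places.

From P₀ = D₁/(r − g), the implied growth is g = r − D₁/P₀.
g = 0.123 − 9.54/105.39 = 0.123 − 0.09052 = 0.03248

3.25%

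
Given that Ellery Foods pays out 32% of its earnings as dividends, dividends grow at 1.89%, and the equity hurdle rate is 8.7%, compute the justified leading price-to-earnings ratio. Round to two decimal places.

4.70

Justified leading P/E = b/(r−g) = 0.32/(0.087−0.0189) = 4.6990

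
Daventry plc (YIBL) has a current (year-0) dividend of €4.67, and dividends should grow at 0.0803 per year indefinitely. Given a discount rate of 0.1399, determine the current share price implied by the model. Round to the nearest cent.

€84.65

Gordon growth model: P₀ = D₁/(r − g). D₁ = 4.67 × (1 + 0.0803) = 5.0450.
P₀ = 5.0450 / (0.1399 − 0.0803) = 5.0450 / 0.0596 = 84.6477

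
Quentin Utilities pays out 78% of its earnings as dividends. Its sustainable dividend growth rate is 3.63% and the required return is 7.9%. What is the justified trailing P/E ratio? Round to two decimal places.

Justified trailing P/E = b(1+g)/(r−g) = 0.78×(1+0.0363)/(0.079−0.0363) = 18.9301

18.93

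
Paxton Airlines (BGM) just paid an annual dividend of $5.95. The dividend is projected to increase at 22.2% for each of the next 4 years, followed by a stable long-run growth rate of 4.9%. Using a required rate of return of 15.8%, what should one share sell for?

Two-stage DDM. Project D₁…D_4 at 0.222, terminal growth 0.049, discount at r = 0.158.
D_1 = 7.2709
D_2 = 8.8850
D_3 = 10.8575
D_4 = 13.2679
Terminal value at t=4: TV = D_5/(r−g) = 13.9180/(0.158−0.049) = 127.6882
P₀ = 7.2709/(1+0.158)^1 + 8.8850/(1+0.158)^2 + 10.8575/(1+0.158)^3 + 13.2679/(1+0.158)^4 + 127.6882/(1+0.158)^4 = 98.2848

$98.28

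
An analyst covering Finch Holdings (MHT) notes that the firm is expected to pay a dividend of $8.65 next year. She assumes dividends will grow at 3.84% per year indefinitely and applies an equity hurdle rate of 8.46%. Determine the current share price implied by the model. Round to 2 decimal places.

$187.23

Gordon growth model: P₀ = D₁/(r − g), with D₁ = 8.65 given directly.
P₀ = 8.6500 / (0.0846 − 0.0384) = 8.6500 / 0.0462 = 187.2294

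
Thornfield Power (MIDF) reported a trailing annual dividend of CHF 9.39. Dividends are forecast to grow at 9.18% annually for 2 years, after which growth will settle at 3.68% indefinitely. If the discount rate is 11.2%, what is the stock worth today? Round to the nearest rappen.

Two-stage DDM. Project D₁…D_2 at 0.0918, terminal growth 0.0368, discount at r = 0.112.
D_1 = 10.2520
D_2 = 11.1931
Terminal value at t=2: TV = D_3/(r−g) = 11.6050/(0.112−0.0368) = 154.3224
P₀ = 10.2520/(1+0.112)^1 + 11.1931/(1+0.112)^2 + 154.3224/(1+0.112)^2 = 143.0727

CHF 143.07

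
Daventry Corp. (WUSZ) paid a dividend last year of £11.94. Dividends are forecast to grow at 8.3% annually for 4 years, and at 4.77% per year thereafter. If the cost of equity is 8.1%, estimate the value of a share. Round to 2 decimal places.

£426.43

Two-stage DDM. Project D₁…D_4 at 0.083, terminal growth 0.0477, discount at r = 0.081.
D_1 = 12.9310
D_2 = 14.0043
D_3 = 15.1667
D_4 = 16.4255
Terminal value at t=4: TV = D_5/(r−g) = 17.2090/(0.081−0.0477) = 516.7861
P₀ = 12.9310/(1+0.081)^1 + 14.0043/(1+0.081)^2 + 15.1667/(1+0.081)^3 + 16.4255/(1+0.081)^4 + 516.7861/(1+0.081)^4 = 426.4309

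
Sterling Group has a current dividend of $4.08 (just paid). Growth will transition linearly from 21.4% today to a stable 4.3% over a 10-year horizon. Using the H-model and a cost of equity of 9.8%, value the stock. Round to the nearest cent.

H-model: P₀ = D₀[(1+g_L) + H(g_S−g_L)]/(r−g_L), with H = 10/2 = 5.
P₀ = 4.08 × [(1+0.043) + 5×(0.214−0.043)] / (0.098−0.043)
   = 4.08 × 1.8980 / 0.055 = 140.7971

$140.80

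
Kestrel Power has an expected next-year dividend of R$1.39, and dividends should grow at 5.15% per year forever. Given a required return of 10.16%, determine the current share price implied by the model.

Gordon growth model: P₀ = D₁/(r − g), with D₁ = 1.39 given directly.
P₀ = 1.3900 / (0.1016 − 0.0515) = 1.3900 / 0.0501 = 27.7445

R$27.74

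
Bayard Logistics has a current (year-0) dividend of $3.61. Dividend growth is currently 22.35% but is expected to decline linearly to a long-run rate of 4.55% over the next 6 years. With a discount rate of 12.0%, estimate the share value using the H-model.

$76.54

H-model: P₀ = D₀[(1+g_L) + H(g_S−g_L)]/(r−g_L), with H = 6/2 = 3.
P₀ = 3.61 × [(1+0.0455) + 3×(0.2235−0.0455)] / (0.12−0.0455)
   = 3.61 × 1.5795 / 0.0745 = 76.5368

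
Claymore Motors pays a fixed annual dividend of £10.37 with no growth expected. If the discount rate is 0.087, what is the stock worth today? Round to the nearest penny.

Zero-growth DDM (perpetuity): P₀ = D/r = 10.37 / 0.087 = 119.1954

£119.20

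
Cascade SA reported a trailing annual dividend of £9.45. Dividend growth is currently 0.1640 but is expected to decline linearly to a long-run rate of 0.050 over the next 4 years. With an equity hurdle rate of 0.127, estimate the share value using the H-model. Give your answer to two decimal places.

H-model: P₀ = D₀[(1+g_L) + H(g_S−g_L)]/(r−g_L), with H = 4/2 = 2.
P₀ = 9.45 × [(1+0.05) + 2×(0.164−0.05)] / (0.127−0.05)
   = 9.45 × 1.2780 / 0.077 = 156.8455

£156.85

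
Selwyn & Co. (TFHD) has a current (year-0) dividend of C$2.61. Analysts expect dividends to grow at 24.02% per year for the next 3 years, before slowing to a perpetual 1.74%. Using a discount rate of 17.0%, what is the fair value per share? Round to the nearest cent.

C$29.53

Two-stage DDM. Project D₁…D_3 at 0.2402, terminal growth 0.0174, discount at r = 0.17.
D_1 = 3.2369
D_2 = 4.0144
D_3 = 4.9787
Terminal value at t=3: TV = D_4/(r−g) = 5.0653/(0.17−0.0174) = 33.1935
P₀ = 3.2369/(1+0.17)^1 + 4.0144/(1+0.17)^2 + 4.9787/(1+0.17)^3 + 33.1935/(1+0.17)^3 = 29.5328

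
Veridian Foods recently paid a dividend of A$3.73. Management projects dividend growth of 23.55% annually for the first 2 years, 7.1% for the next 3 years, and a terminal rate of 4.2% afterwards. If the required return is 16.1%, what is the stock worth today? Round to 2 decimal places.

A$48.04

Three-stage DDM. Project D₁…D_5; terminal Gordon value at t=5 with g = 0.042; discount at r = 0.161.
D_1 = 4.6084
D_2 = 5.6937
D_3 = 6.0979
D_4 = 6.5309
D_5 = 6.9946
TV_5 = 7.2884/(0.161−0.042) = 61.2468
P₀ = Σ Dₜ/(1+r)ᵗ + TV_5/(1+r)^5 = 48.0355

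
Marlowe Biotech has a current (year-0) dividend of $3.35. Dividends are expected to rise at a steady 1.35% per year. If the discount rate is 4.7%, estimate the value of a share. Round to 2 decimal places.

Gordon growth model: P₀ = D₁/(r − g). D₁ = 3.35 × (1 + 0.0135) = 3.3952.
P₀ = 3.3952 / (0.047 − 0.0135) = 3.3952 / 0.0335 = 101.3500

$101.35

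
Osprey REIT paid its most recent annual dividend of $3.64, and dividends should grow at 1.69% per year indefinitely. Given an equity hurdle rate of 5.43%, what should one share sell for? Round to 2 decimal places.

$98.97

Gordon growth model: P₀ = D₁/(r − g). D₁ = 3.64 × (1 + 0.0169) = 3.7015.
P₀ = 3.7015 / (0.0543 − 0.0169) = 3.7015 / 0.0374 = 98.9710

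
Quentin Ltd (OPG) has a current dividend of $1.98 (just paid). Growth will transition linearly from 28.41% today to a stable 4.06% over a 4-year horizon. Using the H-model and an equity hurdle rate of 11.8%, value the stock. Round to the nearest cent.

$39.08

H-model: P₀ = D₀[(1+g_L) + H(g_S−g_L)]/(r−g_L), with H = 4/2 = 2.
P₀ = 1.98 × [(1+0.0406) + 2×(0.2841−0.0406)] / (0.118−0.0406)
   = 1.98 × 1.5276 / 0.0774 = 39.0781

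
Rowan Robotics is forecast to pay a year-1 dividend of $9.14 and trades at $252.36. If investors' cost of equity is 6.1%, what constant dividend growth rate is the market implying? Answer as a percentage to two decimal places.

From P₀ = D₁/(r − g), the implied growth is g = r − D₁/P₀.
g = 0.061 − 9.14/252.36 = 0.061 − 0.03622 = 0.02478

2.48%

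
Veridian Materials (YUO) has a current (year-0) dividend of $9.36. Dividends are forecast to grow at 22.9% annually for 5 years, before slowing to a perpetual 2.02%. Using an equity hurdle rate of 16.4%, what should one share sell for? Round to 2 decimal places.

$142.38

Two-stage DDM. Project D₁…D_5 at 0.229, terminal growth 0.0202, discount at r = 0.164.
D_1 = 11.5034
D_2 = 14.1377
D_3 = 17.3753
D_4 = 21.3542
D_5 = 26.2443
Terminal value at t=5: TV = D_6/(r−g) = 26.7745/(0.164−0.0202) = 186.1923
P₀ = 11.5034/(1+0.164)^1 + 14.1377/(1+0.164)^2 + 17.3753/(1+0.164)^3 + 21.3542/(1+0.164)^4 + 26.2443/(1+0.164)^5 + 186.1923/(1+0.164)^5 = 142.3848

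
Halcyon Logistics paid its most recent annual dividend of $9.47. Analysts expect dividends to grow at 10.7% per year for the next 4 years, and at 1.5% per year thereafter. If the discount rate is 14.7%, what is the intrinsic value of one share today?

$97.87

Two-stage DDM. Project D₁…D_4 at 0.107, terminal growth 0.015, discount at r = 0.147.
D_1 = 10.4833
D_2 = 11.6050
D_3 = 12.8467
D_4 = 14.2213
Terminal value at t=4: TV = D_5/(r−g) = 14.4347/(0.147−0.015) = 109.3535
P₀ = 10.4833/(1+0.147)^1 + 11.6050/(1+0.147)^2 + 12.8467/(1+0.147)^3 + 14.2213/(1+0.147)^4 + 109.3535/(1+0.147)^4 = 97.8705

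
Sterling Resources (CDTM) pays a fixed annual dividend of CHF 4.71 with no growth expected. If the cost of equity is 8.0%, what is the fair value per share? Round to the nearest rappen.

CHF 58.88

Zero-growth DDM (perpetuity): P₀ = D/r = 4.71 / 0.08 = 58.8750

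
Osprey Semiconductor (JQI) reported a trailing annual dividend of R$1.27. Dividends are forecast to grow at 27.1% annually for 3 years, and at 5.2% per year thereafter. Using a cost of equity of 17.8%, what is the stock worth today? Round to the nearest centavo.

Two-stage DDM. Project D₁…D_3 at 0.271, terminal growth 0.052, discount at r = 0.178.
D_1 = 1.6142
D_2 = 2.0516
D_3 = 2.6076
Terminal value at t=3: TV = D_4/(r−g) = 2.7432/(0.178−0.052) = 21.7714
P₀ = 1.6142/(1+0.178)^1 + 2.0516/(1+0.178)^2 + 2.6076/(1+0.178)^3 + 21.7714/(1+0.178)^3 = 17.7622

R$17.76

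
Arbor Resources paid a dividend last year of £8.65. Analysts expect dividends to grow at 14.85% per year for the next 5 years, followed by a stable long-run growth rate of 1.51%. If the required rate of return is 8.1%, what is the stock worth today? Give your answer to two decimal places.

£232.43

Two-stage DDM. Project D₁…D_5 at 0.1485, terminal growth 0.0151, discount at r = 0.081.
D_1 = 9.9345
D_2 = 11.4098
D_3 = 13.1042
D_4 = 15.0501
D_5 = 17.2851
Terminal value at t=5: TV = D_6/(r−g) = 17.5461/(0.081−0.0151) = 266.2530
P₀ = 9.9345/(1+0.081)^1 + 11.4098/(1+0.081)^2 + 13.1042/(1+0.081)^3 + 15.0501/(1+0.081)^4 + 17.2851/(1+0.081)^5 + 266.2530/(1+0.081)^5 = 232.4295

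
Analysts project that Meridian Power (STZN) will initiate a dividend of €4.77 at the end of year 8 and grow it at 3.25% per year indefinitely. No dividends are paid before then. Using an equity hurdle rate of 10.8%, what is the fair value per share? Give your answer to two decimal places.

€30.82

Deferred-dividend DDM. At t=7 the remaining stream is a growing perpetuity with first payment D_8 = 4.77.
V_7 = D_8/(r−g) = 4.77/(0.108−0.0325) = 63.1788
P₀ = V_7/(1+r)^7 = 63.1788/(1+0.108)^7 = 30.8172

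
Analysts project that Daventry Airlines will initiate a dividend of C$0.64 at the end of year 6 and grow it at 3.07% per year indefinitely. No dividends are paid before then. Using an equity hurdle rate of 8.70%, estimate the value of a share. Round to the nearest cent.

Deferred-dividend DDM. At t=5 the remaining stream is a growing perpetuity with first payment D_6 = 0.64.
V_5 = D_6/(r−g) = 0.64/(0.087−0.0307) = 11.3677
P₀ = V_5/(1+r)^5 = 11.3677/(1+0.087)^5 = 7.4907

C$7.49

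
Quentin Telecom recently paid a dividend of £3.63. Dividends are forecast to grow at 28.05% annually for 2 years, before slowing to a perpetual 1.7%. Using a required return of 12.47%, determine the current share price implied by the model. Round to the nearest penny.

£53.27

Two-stage DDM. Project D₁…D_2 at 0.2805, terminal growth 0.017, discount at r = 0.1247.
D_1 = 4.6482
D_2 = 5.9520
Terminal value at t=2: TV = D_3/(r−g) = 6.0532/(0.1247−0.017) = 56.2045
P₀ = 4.6482/(1+0.1247)^1 + 5.9520/(1+0.1247)^2 + 56.2045/(1+0.1247)^2 = 53.2704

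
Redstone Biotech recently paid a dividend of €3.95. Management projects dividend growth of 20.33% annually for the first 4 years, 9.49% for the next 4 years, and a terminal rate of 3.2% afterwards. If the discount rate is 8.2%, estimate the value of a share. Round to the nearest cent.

Three-stage DDM. Project D₁…D_8; terminal Gordon value at t=8 with g = 0.032; discount at r = 0.082.
D_1 = 4.7530
D_2 = 5.7193
D_3 = 6.8821
D_4 = 8.2812
D_5 = 9.0671
D_6 = 9.9275
D_7 = 10.8697
D_8 = 11.9012
TV_8 = 12.2820/(0.082−0.032) = 245.6407
P₀ = Σ Dₜ/(1+r)ᵗ + TV_8/(1+r)^8 = 176.4125

€176.41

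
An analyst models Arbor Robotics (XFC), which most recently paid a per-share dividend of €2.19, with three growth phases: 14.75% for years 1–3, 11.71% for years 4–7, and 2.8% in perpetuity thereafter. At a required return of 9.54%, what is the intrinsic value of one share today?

€59.33

Three-stage DDM. Project D₁…D_7; terminal Gordon value at t=7 with g = 0.028; discount at r = 0.0954.
D_1 = 2.5130
D_2 = 2.8837
D_3 = 3.3090
D_4 = 3.6965
D_5 = 4.1294
D_6 = 4.6129
D_7 = 5.1531
TV_7 = 5.2974/(0.0954−0.028) = 78.5966
P₀ = Σ Dₜ/(1+r)ᵗ + TV_7/(1+r)^7 = 59.3272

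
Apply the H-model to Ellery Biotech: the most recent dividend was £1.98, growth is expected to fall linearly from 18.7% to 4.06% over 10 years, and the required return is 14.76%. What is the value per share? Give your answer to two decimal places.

H-model: P₀ = D₀[(1+g_L) + H(g_S−g_L)]/(r−g_L), with H = 10/2 = 5.
P₀ = 1.98 × [(1+0.0406) + 5×(0.187−0.0406)] / (0.1476−0.0406)
   = 1.98 × 1.7726 / 0.107 = 32.8014

£32.80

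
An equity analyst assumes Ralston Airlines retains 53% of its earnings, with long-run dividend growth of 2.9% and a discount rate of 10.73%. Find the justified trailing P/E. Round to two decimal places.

Payout ratio b = 1 − 0.53 = 0.47.
Justified trailing P/E = b(1+g)/(r−g) = 0.47×(1+0.029)/(0.1073−0.029) = 6.1766

6.18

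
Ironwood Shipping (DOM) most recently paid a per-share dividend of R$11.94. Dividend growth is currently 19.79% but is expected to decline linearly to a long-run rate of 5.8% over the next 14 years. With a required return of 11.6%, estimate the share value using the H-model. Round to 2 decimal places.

R$419.40

H-model: P₀ = D₀[(1+g_L) + H(g_S−g_L)]/(r−g_L), with H = 14/2 = 7.
P₀ = 11.94 × [(1+0.058) + 7×(0.1979−0.058)] / (0.116−0.058)
   = 11.94 × 2.0373 / 0.058 = 419.4028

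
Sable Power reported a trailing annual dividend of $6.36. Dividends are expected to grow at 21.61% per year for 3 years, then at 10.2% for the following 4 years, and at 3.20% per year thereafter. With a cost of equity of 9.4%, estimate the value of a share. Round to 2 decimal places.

$208.96

Three-stage DDM. Project D₁…D_7; terminal Gordon value at t=7 with g = 0.032; discount at r = 0.094.
D_1 = 7.7344
D_2 = 9.4058
D_3 = 11.4384
D_4 = 12.6051
D_5 = 13.8908
D_6 = 15.3077
D_7 = 16.8691
TV_7 = 17.4089/(0.094−0.032) = 280.7885
P₀ = Σ Dₜ/(1+r)ᵗ + TV_7/(1+r)^7 = 208.9648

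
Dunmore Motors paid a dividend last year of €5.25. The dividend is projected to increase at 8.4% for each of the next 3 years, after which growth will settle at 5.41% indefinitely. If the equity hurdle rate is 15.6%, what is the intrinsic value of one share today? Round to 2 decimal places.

€58.65

Two-stage DDM. Project D₁…D_3 at 0.084, terminal growth 0.0541, discount at r = 0.156.
D_1 = 5.6910
D_2 = 6.1690
D_3 = 6.6872
Terminal value at t=3: TV = D_4/(r−g) = 7.0490/(0.156−0.0541) = 69.1759
P₀ = 5.6910/(1+0.156)^1 + 6.1690/(1+0.156)^2 + 6.6872/(1+0.156)^3 + 69.1759/(1+0.156)^3 = 58.6480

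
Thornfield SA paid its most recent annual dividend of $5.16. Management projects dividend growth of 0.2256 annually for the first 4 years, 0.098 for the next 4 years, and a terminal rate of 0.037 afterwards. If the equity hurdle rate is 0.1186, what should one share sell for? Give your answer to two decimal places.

Three-stage DDM. Project D₁…D_8; terminal Gordon value at t=8 with g = 0.037; discount at r = 0.1186.
D_1 = 6.3241
D_2 = 7.7508
D_3 = 9.4994
D_4 = 11.6425
D_5 = 12.7834
D_6 = 14.0362
D_7 = 15.4117
D_8 = 16.9221
TV_8 = 17.5482/(0.1186−0.037) = 215.0516
P₀ = Σ Dₜ/(1+r)ᵗ + TV_8/(1+r)^8 = 142.2001

$142.20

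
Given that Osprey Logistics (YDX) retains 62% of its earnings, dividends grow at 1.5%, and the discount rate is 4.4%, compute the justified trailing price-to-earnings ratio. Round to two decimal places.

13.30

Payout ratio b = 1 − 0.62 = 0.38.
Justified trailing P/E = b(1+g)/(r−g) = 0.38×(1+0.015)/(0.044−0.015) = 13.3000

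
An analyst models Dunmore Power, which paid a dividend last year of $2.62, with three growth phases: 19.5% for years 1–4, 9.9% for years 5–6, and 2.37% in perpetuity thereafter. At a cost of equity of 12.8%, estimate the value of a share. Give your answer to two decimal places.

Three-stage DDM. Project D₁…D_6; terminal Gordon value at t=6 with g = 0.0237; discount at r = 0.128.
D_1 = 3.1309
D_2 = 3.7414
D_3 = 4.4710
D_4 = 5.3428
D_5 = 5.8718
D_6 = 6.4531
TV_6 = 6.6060/(0.128−0.0237) = 63.3369
P₀ = Σ Dₜ/(1+r)ᵗ + TV_6/(1+r)^6 = 49.2264

$49.23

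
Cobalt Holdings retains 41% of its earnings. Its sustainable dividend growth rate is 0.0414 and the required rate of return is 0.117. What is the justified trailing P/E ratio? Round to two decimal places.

Payout ratio b = 1 − 0.41 = 0.59.
Justified trailing P/E = b(1+g)/(r−g) = 0.59×(1+0.0414)/(0.117−0.0414) = 8.1273

8.13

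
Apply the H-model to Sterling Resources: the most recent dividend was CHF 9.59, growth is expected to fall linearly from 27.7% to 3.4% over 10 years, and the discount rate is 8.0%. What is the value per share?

H-model: P₀ = D₀[(1+g_L) + H(g_S−g_L)]/(r−g_L), with H = 10/2 = 5.
P₀ = 9.59 × [(1+0.034) + 5×(0.277−0.034)] / (0.08−0.034)
   = 9.59 × 2.2490 / 0.046 = 468.8676

CHF 468.87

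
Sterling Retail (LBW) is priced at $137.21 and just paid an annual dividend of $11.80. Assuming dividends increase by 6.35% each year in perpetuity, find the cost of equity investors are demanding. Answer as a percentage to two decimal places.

15.50%

Rearranging the constant-growth DDM: r = D₁/P₀ + g.
D₁ = 11.80 × (1 + 0.0635) = 12.5493.
r = 12.5493 / 137.21 + 0.0635 = 0.09146 + 0.0635 = 0.15496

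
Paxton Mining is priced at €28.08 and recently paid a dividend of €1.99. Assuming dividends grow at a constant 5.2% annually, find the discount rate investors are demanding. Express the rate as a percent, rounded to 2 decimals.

12.66%

Rearranging the constant-growth DDM: r = D₁/P₀ + g.
D₁ = 1.99 × (1 + 0.052) = 2.0935.
r = 2.0935 / 28.08 + 0.052 = 0.07455 + 0.052 = 0.12655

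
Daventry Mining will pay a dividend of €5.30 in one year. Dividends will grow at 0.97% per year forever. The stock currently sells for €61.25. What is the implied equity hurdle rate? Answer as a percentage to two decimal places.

9.62%

Rearranging the constant-growth DDM: r = D₁/P₀ + g.
r = 5.3000 / 61.25 + 0.0097 = 0.08653 + 0.0097 = 0.09623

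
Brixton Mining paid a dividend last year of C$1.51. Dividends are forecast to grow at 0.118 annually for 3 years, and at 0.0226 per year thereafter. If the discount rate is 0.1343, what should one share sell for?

Two-stage DDM. Project D₁…D_3 at 0.118, terminal growth 0.0226, discount at r = 0.1343.
D_1 = 1.6882
D_2 = 1.8874
D_3 = 2.1101
Terminal value at t=3: TV = D_4/(r−g) = 2.1578/(0.1343−0.0226) = 19.3177
P₀ = 1.6882/(1+0.1343)^1 + 1.8874/(1+0.1343)^2 + 2.1101/(1+0.1343)^3 + 19.3177/(1+0.1343)^3 = 17.6375

C$17.64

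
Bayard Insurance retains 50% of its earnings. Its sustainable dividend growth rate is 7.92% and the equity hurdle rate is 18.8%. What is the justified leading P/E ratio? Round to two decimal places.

Payout ratio b = 1 − 0.50 = 0.50.
Justified leading P/E = b/(r−g) = 0.50/(0.188−0.0792) = 4.5956

4.60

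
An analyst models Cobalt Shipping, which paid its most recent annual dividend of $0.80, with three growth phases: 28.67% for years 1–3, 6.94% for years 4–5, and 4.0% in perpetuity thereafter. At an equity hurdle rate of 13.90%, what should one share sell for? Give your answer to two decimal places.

$15.86

Three-stage DDM. Project D₁…D_5; terminal Gordon value at t=5 with g = 0.04; discount at r = 0.139.
D_1 = 1.0294
D_2 = 1.3245
D_3 = 1.7042
D_4 = 1.8225
D_5 = 1.9490
TV_5 = 2.0269/(0.139−0.04) = 20.4739
P₀ = Σ Dₜ/(1+r)ᵗ + TV_5/(1+r)^5 = 15.8578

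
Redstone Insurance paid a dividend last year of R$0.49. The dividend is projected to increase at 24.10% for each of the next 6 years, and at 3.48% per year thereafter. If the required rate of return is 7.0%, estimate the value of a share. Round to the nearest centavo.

Two-stage DDM. Project D₁…D_6 at 0.241, terminal growth 0.0348, discount at r = 0.07.
D_1 = 0.6081
D_2 = 0.7546
D_3 = 0.9365
D_4 = 1.1622
D_5 = 1.4423
D_6 = 1.7899
Terminal value at t=6: TV = D_7/(r−g) = 1.8522/(0.07−0.0348) = 52.6187
P₀ = 0.6081/(1+0.07)^1 + 0.7546/(1+0.07)^2 + 0.9365/(1+0.07)^3 + 1.1622/(1+0.07)^4 + 1.4423/(1+0.07)^5 + 1.7899/(1+0.07)^6 + 52.6187/(1+0.07)^6 = 40.1617

R$40.16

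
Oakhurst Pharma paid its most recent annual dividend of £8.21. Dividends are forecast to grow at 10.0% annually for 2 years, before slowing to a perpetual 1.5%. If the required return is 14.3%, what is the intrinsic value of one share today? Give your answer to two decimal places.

£75.80

Two-stage DDM. Project D₁…D_2 at 0.1, terminal growth 0.015, discount at r = 0.143.
D_1 = 9.0310
D_2 = 9.9341
Terminal value at t=2: TV = D_3/(r−g) = 10.0831/(0.143−0.015) = 78.7743
P₀ = 9.0310/(1+0.143)^1 + 9.9341/(1+0.143)^2 + 78.7743/(1+0.143)^2 = 75.8015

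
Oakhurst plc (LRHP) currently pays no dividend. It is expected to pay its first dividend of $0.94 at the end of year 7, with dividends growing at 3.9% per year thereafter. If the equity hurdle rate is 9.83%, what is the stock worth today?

$9.03

Deferred-dividend DDM. At t=6 the remaining stream is a growing perpetuity with first payment D_7 = 0.94.
V_6 = D_7/(r−g) = 0.94/(0.0983−0.039) = 15.8516
P₀ = V_6/(1+r)^6 = 15.8516/(1+0.0983)^6 = 9.0312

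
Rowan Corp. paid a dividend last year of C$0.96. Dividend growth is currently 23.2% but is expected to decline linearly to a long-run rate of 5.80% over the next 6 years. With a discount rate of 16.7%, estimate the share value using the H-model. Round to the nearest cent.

H-model: P₀ = D₀[(1+g_L) + H(g_S−g_L)]/(r−g_L), with H = 6/2 = 3.
P₀ = 0.96 × [(1+0.058) + 3×(0.232−0.058)] / (0.167−0.058)
   = 0.96 × 1.5800 / 0.109 = 13.9156

C$13.92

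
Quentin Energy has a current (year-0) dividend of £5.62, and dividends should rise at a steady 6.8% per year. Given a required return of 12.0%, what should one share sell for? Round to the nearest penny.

£115.43

Gordon growth model: P₀ = D₁/(r − g). D₁ = 5.62 × (1 + 0.068) = 6.0022.
P₀ = 6.0022 / (0.12 − 0.068) = 6.0022 / 0.052 = 115.4262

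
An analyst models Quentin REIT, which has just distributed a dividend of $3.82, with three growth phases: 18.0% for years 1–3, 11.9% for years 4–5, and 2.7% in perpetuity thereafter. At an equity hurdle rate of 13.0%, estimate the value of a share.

$63.61

Three-stage DDM. Project D₁…D_5; terminal Gordon value at t=5 with g = 0.027; discount at r = 0.13.
D_1 = 4.5076
D_2 = 5.3190
D_3 = 6.2764
D_4 = 7.0233
D_5 = 7.8590
TV_5 = 8.0712/(0.13−0.027) = 78.3615
P₀ = Σ Dₜ/(1+r)ᵗ + TV_5/(1+r)^5 = 63.6090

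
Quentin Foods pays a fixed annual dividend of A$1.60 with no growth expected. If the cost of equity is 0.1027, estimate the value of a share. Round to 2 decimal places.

Zero-growth DDM (perpetuity): P₀ = D/r = 1.60 / 0.1027 = 15.5794

A$15.58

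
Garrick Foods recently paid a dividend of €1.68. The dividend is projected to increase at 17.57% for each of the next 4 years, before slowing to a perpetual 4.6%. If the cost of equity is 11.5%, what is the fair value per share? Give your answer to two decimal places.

€39.17

Two-stage DDM. Project D₁…D_4 at 0.1757, terminal growth 0.046, discount at r = 0.115.
D_1 = 1.9752
D_2 = 2.3222
D_3 = 2.7302
D_4 = 3.2099
Terminal value at t=4: TV = D_5/(r−g) = 3.3576/(0.115−0.046) = 48.6607
P₀ = 1.9752/(1+0.115)^1 + 2.3222/(1+0.115)^2 + 2.7302/(1+0.115)^3 + 3.2099/(1+0.115)^4 + 48.6607/(1+0.115)^4 = 39.1689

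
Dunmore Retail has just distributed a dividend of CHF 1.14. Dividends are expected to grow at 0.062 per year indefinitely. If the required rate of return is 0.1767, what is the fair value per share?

Gordon growth model: P₀ = D₁/(r − g). D₁ = 1.14 × (1 + 0.062) = 1.2107.
P₀ = 1.2107 / (0.1767 − 0.062) = 1.2107 / 0.1147 = 10.5552

CHF 10.56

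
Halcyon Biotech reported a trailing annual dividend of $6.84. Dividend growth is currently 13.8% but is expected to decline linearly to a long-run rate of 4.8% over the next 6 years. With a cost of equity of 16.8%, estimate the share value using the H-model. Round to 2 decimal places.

H-model: P₀ = D₀[(1+g_L) + H(g_S−g_L)]/(r−g_L), with H = 6/2 = 3.
P₀ = 6.84 × [(1+0.048) + 3×(0.138−0.048)] / (0.168−0.048)
   = 6.84 × 1.3180 / 0.12 = 75.1260

$75.13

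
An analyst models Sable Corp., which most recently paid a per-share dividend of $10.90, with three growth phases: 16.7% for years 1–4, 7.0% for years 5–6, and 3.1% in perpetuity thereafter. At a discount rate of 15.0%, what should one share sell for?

$152.69

Three-stage DDM. Project D₁…D_6; terminal Gordon value at t=6 with g = 0.031; discount at r = 0.15.
D_1 = 12.7203
D_2 = 14.8446
D_3 = 17.3236
D_4 = 20.2167
D_5 = 21.6319
D_6 = 23.1461
TV_6 = 23.8636/(0.15−0.031) = 200.5345
P₀ = Σ Dₜ/(1+r)ᵗ + TV_6/(1+r)^6 = 152.6935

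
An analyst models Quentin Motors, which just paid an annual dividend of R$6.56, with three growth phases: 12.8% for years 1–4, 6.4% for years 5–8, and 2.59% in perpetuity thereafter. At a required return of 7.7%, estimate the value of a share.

Three-stage DDM. Project D₁…D_8; terminal Gordon value at t=8 with g = 0.0259; discount at r = 0.077.
D_1 = 7.3997
D_2 = 8.3468
D_3 = 9.4152
D_4 = 10.6204
D_5 = 11.3001
D_6 = 12.0233
D_7 = 12.7928
D_8 = 13.6115
TV_8 = 13.9641/(0.077−0.0259) = 273.2693
P₀ = Σ Dₜ/(1+r)ᵗ + TV_8/(1+r)^8 = 211.0914

R$211.09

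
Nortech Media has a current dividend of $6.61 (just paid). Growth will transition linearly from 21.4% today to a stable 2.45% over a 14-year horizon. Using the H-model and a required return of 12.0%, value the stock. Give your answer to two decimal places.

H-model: P₀ = D₀[(1+g_L) + H(g_S−g_L)]/(r−g_L), with H = 14/2 = 7.
P₀ = 6.61 × [(1+0.0245) + 7×(0.214−0.0245)] / (0.12−0.0245)
   = 6.61 × 2.3510 / 0.0955 = 162.7237

$162.72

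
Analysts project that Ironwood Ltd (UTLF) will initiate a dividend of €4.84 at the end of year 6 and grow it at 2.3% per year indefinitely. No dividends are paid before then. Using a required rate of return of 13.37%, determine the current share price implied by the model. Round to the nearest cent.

€23.35

Deferred-dividend DDM. At t=5 the remaining stream is a growing perpetuity with first payment D_6 = 4.84.
V_5 = D_6/(r−g) = 4.84/(0.1337−0.023) = 43.7218
P₀ = V_5/(1+r)^5 = 43.7218/(1+0.1337)^5 = 23.3457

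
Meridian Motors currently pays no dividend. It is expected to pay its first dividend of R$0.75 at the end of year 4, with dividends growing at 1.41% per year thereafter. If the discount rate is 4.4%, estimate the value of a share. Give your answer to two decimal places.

Deferred-dividend DDM. At t=3 the remaining stream is a growing perpetuity with first payment D_4 = 0.75.
V_3 = D_4/(r−g) = 0.75/(0.044−0.0141) = 25.0836
P₀ = V_3/(1+r)^3 = 25.0836/(1+0.044)^3 = 22.0439

R$22.04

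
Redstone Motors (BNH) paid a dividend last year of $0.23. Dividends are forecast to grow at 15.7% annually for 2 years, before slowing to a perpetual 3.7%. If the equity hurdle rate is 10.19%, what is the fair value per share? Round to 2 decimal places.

$4.55

Two-stage DDM. Project D₁…D_2 at 0.157, terminal growth 0.037, discount at r = 0.1019.
D_1 = 0.2661
D_2 = 0.3079
Terminal value at t=2: TV = D_3/(r−g) = 0.3193/(0.1019−0.037) = 4.9196
P₀ = 0.2661/(1+0.1019)^1 + 0.3079/(1+0.1019)^2 + 4.9196/(1+0.1019)^2 = 4.5468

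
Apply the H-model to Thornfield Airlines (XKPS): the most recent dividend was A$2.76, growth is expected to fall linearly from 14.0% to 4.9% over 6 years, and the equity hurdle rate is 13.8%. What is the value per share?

H-model: P₀ = D₀[(1+g_L) + H(g_S−g_L)]/(r−g_L), with H = 6/2 = 3.
P₀ = 2.76 × [(1+0.049) + 3×(0.14−0.049)] / (0.138−0.049)
   = 2.76 × 1.3220 / 0.089 = 40.9969

A$41.00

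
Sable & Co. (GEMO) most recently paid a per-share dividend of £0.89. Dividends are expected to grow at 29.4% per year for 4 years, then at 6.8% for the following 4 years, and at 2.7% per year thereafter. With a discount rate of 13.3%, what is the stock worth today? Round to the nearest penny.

Three-stage DDM. Project D₁…D_8; terminal Gordon value at t=8 with g = 0.027; discount at r = 0.133.
D_1 = 1.1517
D_2 = 1.4902
D_3 = 1.9284
D_4 = 2.4953
D_5 = 2.6650
D_6 = 2.8462
D_7 = 3.0398
D_8 = 3.2465
TV_8 = 3.3341/(0.133−0.027) = 31.4541
P₀ = Σ Dₜ/(1+r)ᵗ + TV_8/(1+r)^8 = 21.8378

£21.84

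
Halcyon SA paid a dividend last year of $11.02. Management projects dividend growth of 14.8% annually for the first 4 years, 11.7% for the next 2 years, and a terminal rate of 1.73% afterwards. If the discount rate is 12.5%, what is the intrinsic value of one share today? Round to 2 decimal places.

Three-stage DDM. Project D₁…D_6; terminal Gordon value at t=6 with g = 0.0173; discount at r = 0.125.
D_1 = 12.6510
D_2 = 14.5233
D_3 = 16.6728
D_4 = 19.1403
D_5 = 21.3797
D_6 = 23.8812
TV_6 = 24.2943/(0.125−0.0173) = 225.5739
P₀ = Σ Dₜ/(1+r)ᵗ + TV_6/(1+r)^6 = 181.2925

$181.29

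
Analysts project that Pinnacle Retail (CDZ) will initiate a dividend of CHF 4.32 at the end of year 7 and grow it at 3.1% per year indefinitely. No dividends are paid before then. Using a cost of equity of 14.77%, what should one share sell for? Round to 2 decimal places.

Deferred-dividend DDM. At t=6 the remaining stream is a growing perpetuity with first payment D_7 = 4.32.
V_6 = D_7/(r−g) = 4.32/(0.1477−0.031) = 37.0180
P₀ = V_6/(1+r)^6 = 37.0180/(1+0.1477)^6 = 16.1973

CHF 16.20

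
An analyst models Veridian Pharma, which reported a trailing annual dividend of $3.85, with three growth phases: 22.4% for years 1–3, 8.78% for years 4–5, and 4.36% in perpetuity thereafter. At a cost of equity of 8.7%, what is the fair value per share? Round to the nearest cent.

$158.09

Three-stage DDM. Project D₁…D_5; terminal Gordon value at t=5 with g = 0.0436; discount at r = 0.087.
D_1 = 4.7124
D_2 = 5.7680
D_3 = 7.0600
D_4 = 7.6799
D_5 = 8.3542
TV_5 = 8.7184/(0.087−0.0436) = 200.8850
P₀ = Σ Dₜ/(1+r)ᵗ + TV_5/(1+r)^5 = 158.0927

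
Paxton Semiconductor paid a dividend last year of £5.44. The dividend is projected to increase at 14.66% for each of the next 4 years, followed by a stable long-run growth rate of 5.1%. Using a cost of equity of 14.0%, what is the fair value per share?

£87.82

Two-stage DDM. Project D₁…D_4 at 0.1466, terminal growth 0.051, discount at r = 0.14.
D_1 = 6.2375
D_2 = 7.1519
D_3 = 8.2004
D_4 = 9.4026
Terminal value at t=4: TV = D_5/(r−g) = 9.8821/(0.14−0.051) = 111.0349
P₀ = 6.2375/(1+0.14)^1 + 7.1519/(1+0.14)^2 + 8.2004/(1+0.14)^3 + 9.4026/(1+0.14)^4 + 111.0349/(1+0.14)^4 = 87.8183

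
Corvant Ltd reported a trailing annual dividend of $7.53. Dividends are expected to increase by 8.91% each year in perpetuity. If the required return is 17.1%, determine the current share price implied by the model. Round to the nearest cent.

$100.13

Gordon growth model: P₀ = D₁/(r − g). D₁ = 7.53 × (1 + 0.0891) = 8.2009.
P₀ = 8.2009 / (0.171 − 0.0891) = 8.2009 / 0.0819 = 100.1334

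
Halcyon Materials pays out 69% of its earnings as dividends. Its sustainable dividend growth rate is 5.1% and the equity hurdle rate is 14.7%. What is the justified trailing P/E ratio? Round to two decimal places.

7.55

Justified trailing P/E = b(1+g)/(r−g) = 0.69×(1+0.051)/(0.147−0.051) = 7.5541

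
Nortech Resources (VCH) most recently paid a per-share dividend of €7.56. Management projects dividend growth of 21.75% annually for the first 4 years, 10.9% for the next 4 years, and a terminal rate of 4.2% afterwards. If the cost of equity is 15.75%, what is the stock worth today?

€138.01

Three-stage DDM. Project D₁…D_8; terminal Gordon value at t=8 with g = 0.042; discount at r = 0.1575.
D_1 = 9.2043
D_2 = 11.2062
D_3 = 13.6436
D_4 = 16.6111
D_5 = 18.4217
D_6 = 20.4296
D_7 = 22.6565
D_8 = 25.1260
TV_8 = 26.1813/(0.1575−0.042) = 226.6781
P₀ = Σ Dₜ/(1+r)ᵗ + TV_8/(1+r)^8 = 138.0100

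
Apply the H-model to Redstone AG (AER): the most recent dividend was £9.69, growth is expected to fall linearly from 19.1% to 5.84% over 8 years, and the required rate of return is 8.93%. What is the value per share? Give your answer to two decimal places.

H-model: P₀ = D₀[(1+g_L) + H(g_S−g_L)]/(r−g_L), with H = 8/2 = 4.
P₀ = 9.69 × [(1+0.0584) + 4×(0.191−0.0584)] / (0.0893−0.0584)
   = 9.69 × 1.5888 / 0.0309 = 498.2353

£498.24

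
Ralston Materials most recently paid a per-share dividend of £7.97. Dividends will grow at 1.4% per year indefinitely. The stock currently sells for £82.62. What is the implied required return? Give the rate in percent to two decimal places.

Rearranging the constant-growth DDM: r = D₁/P₀ + g.
D₁ = 7.97 × (1 + 0.014) = 8.0816.
r = 8.0816 / 82.62 + 0.014 = 0.09782 + 0.014 = 0.11182

11.18%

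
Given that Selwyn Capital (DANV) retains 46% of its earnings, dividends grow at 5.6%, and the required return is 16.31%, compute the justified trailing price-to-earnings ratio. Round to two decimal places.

5.32

Payout ratio b = 1 − 0.46 = 0.54.
Justified trailing P/E = b(1+g)/(r−g) = 0.54×(1+0.056)/(0.1631−0.056) = 5.3244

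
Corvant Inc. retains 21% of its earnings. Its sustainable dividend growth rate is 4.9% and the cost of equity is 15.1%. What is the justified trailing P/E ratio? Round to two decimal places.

Payout ratio b = 1 − 0.21 = 0.79.
Justified trailing P/E = b(1+g)/(r−g) = 0.79×(1+0.049)/(0.151−0.049) = 8.1246

8.12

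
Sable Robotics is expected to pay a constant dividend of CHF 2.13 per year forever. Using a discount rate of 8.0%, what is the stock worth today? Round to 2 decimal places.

Zero-growth DDM (perpetuity): P₀ = D/r = 2.13 / 0.08 = 26.6250

CHF 26.62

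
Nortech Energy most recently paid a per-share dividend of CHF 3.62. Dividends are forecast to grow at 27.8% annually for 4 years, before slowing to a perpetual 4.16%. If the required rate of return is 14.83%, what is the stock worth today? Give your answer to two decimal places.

CHF 73.28

Two-stage DDM. Project D₁…D_4 at 0.278, terminal growth 0.0416, discount at r = 0.1483.
D_1 = 4.6264
D_2 = 5.9125
D_3 = 7.5562
D_4 = 9.6568
Terminal value at t=4: TV = D_5/(r−g) = 10.0585/(0.1483−0.0416) = 94.2689
P₀ = 4.6264/(1+0.1483)^1 + 5.9125/(1+0.1483)^2 + 7.5562/(1+0.1483)^3 + 9.6568/(1+0.1483)^4 + 94.2689/(1+0.1483)^4 = 73.2757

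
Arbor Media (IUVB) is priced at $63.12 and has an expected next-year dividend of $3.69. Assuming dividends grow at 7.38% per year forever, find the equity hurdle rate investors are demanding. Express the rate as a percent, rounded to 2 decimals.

13.23%

Rearranging the constant-growth DDM: r = D₁/P₀ + g.
r = 3.6900 / 63.12 + 0.0738 = 0.05846 + 0.0738 = 0.13226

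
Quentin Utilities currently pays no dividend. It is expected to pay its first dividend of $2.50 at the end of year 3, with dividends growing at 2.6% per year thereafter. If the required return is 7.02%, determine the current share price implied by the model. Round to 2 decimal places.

Deferred-dividend DDM. At t=2 the remaining stream is a growing perpetuity with first payment D_3 = 2.50.
V_2 = D_3/(r−g) = 2.50/(0.0702−0.026) = 56.5611
P₀ = V_2/(1+r)^2 = 56.5611/(1+0.0702)^2 = 49.3842

$49.38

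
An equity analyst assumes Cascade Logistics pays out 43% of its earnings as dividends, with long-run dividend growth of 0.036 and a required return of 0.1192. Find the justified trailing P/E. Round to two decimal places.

Justified trailing P/E = b(1+g)/(r−g) = 0.43×(1+0.036)/(0.1192−0.036) = 5.3543

5.35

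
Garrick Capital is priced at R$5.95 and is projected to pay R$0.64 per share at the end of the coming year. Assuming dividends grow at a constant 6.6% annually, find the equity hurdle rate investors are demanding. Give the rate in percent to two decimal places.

Rearranging the constant-growth DDM: r = D₁/P₀ + g.
r = 0.6400 / 5.95 + 0.066 = 0.10756 + 0.066 = 0.17356

17.36%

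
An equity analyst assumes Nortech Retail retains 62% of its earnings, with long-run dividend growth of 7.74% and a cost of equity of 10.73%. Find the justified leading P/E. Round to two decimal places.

Payout ratio b = 1 − 0.62 = 0.38.
Justified leading P/E = b/(r−g) = 0.38/(0.1073−0.0774) = 12.7090

12.71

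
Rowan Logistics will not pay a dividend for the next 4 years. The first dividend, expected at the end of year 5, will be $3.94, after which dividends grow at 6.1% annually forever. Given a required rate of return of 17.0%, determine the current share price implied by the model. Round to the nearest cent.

Deferred-dividend DDM. At t=4 the remaining stream is a growing perpetuity with first payment D_5 = 3.94.
V_4 = D_5/(r−g) = 3.94/(0.17−0.061) = 36.1468
P₀ = V_4/(1+r)^4 = 36.1468/(1+0.17)^4 = 19.2897

$19.29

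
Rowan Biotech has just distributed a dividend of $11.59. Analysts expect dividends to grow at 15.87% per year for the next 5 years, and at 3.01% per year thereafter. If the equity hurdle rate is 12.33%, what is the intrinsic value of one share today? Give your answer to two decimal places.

$213.26

Two-stage DDM. Project D₁…D_5 at 0.1587, terminal growth 0.0301, discount at r = 0.1233.
D_1 = 13.4293
D_2 = 15.5606
D_3 = 18.0300
D_4 = 20.8914
D_5 = 24.2069
Terminal value at t=5: TV = D_6/(r−g) = 24.9355/(0.1233−0.0301) = 267.5481
P₀ = 13.4293/(1+0.1233)^1 + 15.5606/(1+0.1233)^2 + 18.0300/(1+0.1233)^3 + 20.8914/(1+0.1233)^4 + 24.2069/(1+0.1233)^5 + 267.5481/(1+0.1233)^5 = 213.2616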